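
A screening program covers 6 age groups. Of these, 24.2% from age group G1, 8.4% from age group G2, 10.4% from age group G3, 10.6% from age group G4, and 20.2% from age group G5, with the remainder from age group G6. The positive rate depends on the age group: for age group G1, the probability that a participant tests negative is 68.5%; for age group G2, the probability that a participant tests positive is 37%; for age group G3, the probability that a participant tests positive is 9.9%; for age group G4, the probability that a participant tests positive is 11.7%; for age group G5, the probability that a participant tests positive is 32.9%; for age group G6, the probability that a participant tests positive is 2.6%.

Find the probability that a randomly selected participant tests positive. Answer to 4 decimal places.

P(G6) = 1 − (0.242 + 0.084 + 0.104 + 0.106 + 0.202) = 0.262.
P(T|G1) = 1 − 0.685 = 0.315.
P(T) = P(T|G1)·P(G1) + P(T|G2)·P(G2) + P(T|G3)·P(G3) + P(T|G4)·P(G4) + P(T|G5)·P(G5) + P(T|G6)·P(G6)
      = 0.315·0.242 + 0.37·0.084 + 0.099·0.104 + 0.117·0.106 + 0.329·0.202 + 0.026·0.262
      = 0.07623 + 0.03108 + 0.010296 + 0.012402 + 0.066458 + 0.006812 = 0.203278

P(T) ≈ 0.2033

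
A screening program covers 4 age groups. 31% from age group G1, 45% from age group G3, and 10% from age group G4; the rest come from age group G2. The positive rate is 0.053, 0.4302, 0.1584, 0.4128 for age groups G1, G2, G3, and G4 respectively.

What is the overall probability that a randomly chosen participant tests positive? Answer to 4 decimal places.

0.1892

P(G2) = 1 − (0.31 + 0.45 + 0.1) = 0.14.
P(T) = P(T|G1)·P(G1) + P(T|G2)·P(G2) + P(T|G3)·P(G3) + P(T|G4)·P(G4)
      = 0.053·0.31 + 0.4302·0.14 + 0.1584·0.45 + 0.4128·0.1
      = 0.01643 + 0.060228 + 0.07128 + 0.04128 = 0.189218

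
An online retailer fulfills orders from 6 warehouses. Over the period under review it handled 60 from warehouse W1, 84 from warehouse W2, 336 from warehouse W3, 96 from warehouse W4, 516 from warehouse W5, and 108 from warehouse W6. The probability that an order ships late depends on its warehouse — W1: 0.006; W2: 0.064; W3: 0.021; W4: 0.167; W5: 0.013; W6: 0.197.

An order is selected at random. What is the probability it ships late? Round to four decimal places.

Total: 60 + 84 + 336 + 96 + 516 + 108 = 1200.
P(W1) = 60/1200 = 0.05. P(W2) = 84/1200 = 0.07. P(W3) = 336/1200 = 0.28. P(W4) = 96/1200 = 0.08. P(W5) = 516/1200 = 0.43. P(W6) = 108/1200 = 0.09.
P(L) = P(L|W1)·P(W1) + P(L|W2)·P(W2) + P(L|W3)·P(W3) + P(L|W4)·P(W4) + P(L|W5)·P(W5) + P(L|W6)·P(W6)
      = 0.006·0.05 + 0.064·0.07 + 0.021·0.28 + 0.167·0.08 + 0.013·0.43 + 0.197·0.09
      = 0.0003 + 0.00448 + 0.00588 + 0.01336 + 0.00559 + 0.01773 = 0.04734

P(L) ≈ 0.0473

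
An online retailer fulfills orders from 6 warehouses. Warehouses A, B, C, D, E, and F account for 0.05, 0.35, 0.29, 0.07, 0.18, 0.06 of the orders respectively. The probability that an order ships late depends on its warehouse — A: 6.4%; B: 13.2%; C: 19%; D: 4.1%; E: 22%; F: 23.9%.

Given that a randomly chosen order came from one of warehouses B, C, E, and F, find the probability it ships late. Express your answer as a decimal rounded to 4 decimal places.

0.1764

Let S = {B, C, E, F}.
P(S) = 0.35 + 0.29 + 0.18 + 0.06 = 0.88.
P(L ∩ S) = 0.132·0.35 + 0.19·0.29 + 0.22·0.18 + 0.239·0.06 = 0.0462 + 0.0551 + 0.0396 + 0.01434 = 0.15524.
P(L | S) = 0.15524 / 0.88 = 0.176409…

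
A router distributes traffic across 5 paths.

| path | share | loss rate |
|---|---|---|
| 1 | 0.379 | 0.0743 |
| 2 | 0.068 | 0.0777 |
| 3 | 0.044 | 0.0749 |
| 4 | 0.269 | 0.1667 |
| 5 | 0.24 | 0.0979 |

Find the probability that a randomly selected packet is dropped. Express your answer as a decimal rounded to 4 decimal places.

P(L) = P(L|1)·P(1) + P(L|2)·P(2) + P(L|3)·P(3) + P(L|4)·P(4) + P(L|5)·P(5)
      = 0.0743·0.379 + 0.0777·0.068 + 0.0749·0.044 + 0.1667·0.269 + 0.0979·0.24
      = 0.0281597 + 0.0052836 + 0.0032956 + 0.0448423 + 0.023496 = 0.1050772

0.1051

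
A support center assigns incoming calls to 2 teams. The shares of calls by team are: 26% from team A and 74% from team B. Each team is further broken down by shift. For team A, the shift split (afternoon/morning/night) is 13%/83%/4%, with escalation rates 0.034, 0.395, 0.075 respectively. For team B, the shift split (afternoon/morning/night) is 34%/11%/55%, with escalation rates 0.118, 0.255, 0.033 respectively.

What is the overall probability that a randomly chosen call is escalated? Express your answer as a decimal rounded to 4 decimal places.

0.1510

P(E|A) = 0.13·0.034 + 0.83·0.395 + 0.04·0.075 = 0.00442 + 0.32785 + 0.003 = 0.33527
P(E|B) = 0.34·0.118 + 0.11·0.255 + 0.55·0.033 = 0.04012 + 0.02805 + 0.01815 = 0.08632
Then overall,
P(E) = 0.26·0.33527 + 0.74·0.08632
      = 0.0871702 + 0.0638768 = 0.151047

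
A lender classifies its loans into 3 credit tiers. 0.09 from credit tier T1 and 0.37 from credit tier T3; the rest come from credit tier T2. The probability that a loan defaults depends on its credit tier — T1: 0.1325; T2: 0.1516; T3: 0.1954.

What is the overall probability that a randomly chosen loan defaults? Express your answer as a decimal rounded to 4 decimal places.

P(T2) = 1 − (0.09 + 0.37) = 0.54.
Using total probability over the partition,
P(D) = P(D|T1)·P(T1) + P(D|T2)·P(T2) + P(D|T3)·P(T3)
      = 0.1325·0.09 + 0.1516·0.54 + 0.1954·0.37
      = 0.011925 + 0.081864 + 0.072298 = 0.166087

0.1661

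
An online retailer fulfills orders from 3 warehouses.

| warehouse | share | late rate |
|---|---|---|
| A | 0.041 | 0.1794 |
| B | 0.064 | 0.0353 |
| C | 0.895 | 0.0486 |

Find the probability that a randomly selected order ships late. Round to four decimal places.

Summing over the partition,
P(L) = P(L|A)·P(A) + P(L|B)·P(B) + P(L|C)·P(C)
      = 0.1794·0.041 + 0.0353·0.064 + 0.0486·0.895
      = 0.0073554 + 0.0022592 + 0.043497 = 0.0531116

P(L) ≈ 0.0531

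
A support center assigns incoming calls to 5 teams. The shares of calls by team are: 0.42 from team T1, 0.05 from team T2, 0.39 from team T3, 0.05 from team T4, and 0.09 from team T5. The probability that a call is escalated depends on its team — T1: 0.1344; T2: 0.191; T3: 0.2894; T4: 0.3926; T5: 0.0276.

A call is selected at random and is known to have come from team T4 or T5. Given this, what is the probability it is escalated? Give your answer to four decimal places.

P(E|S) ≈ 0.1580

Let S = {T4, T5}.
P(S) = 0.05 + 0.09 = 0.14.
P(E ∩ S) = 0.3926·0.05 + 0.0276·0.09 = 0.01963 + 0.002484 = 0.022114.
P(E | S) = 0.022114 / 0.14 = 0.157957…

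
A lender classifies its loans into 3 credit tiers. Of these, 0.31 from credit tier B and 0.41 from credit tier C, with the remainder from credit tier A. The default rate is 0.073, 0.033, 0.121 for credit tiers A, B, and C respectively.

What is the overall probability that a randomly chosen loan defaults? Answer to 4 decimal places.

P(A) = 1 − (0.31 + 0.41) = 0.28.
Summing over the partition,
P(D) = P(D|A)·P(A) + P(D|B)·P(B) + P(D|C)·P(C)
      = 0.073·0.28 + 0.033·0.31 + 0.121·0.41
      = 0.02044 + 0.01023 + 0.04961 = 0.08028

0.0803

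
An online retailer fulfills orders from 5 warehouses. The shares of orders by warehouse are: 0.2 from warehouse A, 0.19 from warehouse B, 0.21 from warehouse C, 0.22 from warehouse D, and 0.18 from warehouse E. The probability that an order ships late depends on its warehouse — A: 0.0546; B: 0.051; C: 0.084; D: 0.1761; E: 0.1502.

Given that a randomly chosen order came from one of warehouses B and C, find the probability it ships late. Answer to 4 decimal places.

P(L|S) ≈ 0.0683

Let S = {B, C}.
P(S) = 0.19 + 0.21 = 0.4.
P(L ∩ S) = 0.051·0.19 + 0.084·0.21 = 0.00969 + 0.01764 = 0.02733.
P(L | S) = 0.02733 / 0.4 = 0.068325…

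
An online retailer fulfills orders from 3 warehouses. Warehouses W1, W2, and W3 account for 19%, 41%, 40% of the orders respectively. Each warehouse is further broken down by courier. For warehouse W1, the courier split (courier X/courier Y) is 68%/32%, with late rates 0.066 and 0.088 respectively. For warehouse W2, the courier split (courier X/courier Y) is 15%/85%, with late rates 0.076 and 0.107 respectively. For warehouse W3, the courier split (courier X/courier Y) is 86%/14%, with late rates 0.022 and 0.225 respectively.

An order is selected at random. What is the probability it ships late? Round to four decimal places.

0.0760

P(L|W1) = 0.68·0.066 + 0.32·0.088 = 0.04488 + 0.02816 = 0.07304
P(L|W2) = 0.15·0.076 + 0.85·0.107 = 0.0114 + 0.09095 = 0.10235
P(L|W3) = 0.86·0.022 + 0.14·0.225 = 0.01892 + 0.0315 = 0.05042
By total probability over the outer partition,
P(L) = 0.19·0.07304 + 0.41·0.10235 + 0.4·0.05042
      = 0.0138776 + 0.0419635 + 0.020168 = 0.0760091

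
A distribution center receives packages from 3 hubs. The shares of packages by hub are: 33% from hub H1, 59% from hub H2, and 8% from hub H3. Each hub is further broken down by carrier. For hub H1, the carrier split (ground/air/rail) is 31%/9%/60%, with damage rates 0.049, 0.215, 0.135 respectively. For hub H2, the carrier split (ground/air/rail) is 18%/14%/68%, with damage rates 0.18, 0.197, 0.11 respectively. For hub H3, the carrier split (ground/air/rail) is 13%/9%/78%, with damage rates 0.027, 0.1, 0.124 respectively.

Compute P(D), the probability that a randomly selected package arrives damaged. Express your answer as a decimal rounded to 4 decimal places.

P(D|H1) = 0.31·0.049 + 0.09·0.215 + 0.6·0.135 = 0.01519 + 0.01935 + 0.081 = 0.11554
P(D|H2) = 0.18·0.18 + 0.14·0.197 + 0.68·0.11 = 0.0324 + 0.02758 + 0.0748 = 0.13478
P(D|H3) = 0.13·0.027 + 0.09·0.1 + 0.78·0.124 = 0.00351 + 0.009 + 0.09672 = 0.10923
Then overall,
P(D) = 0.33·0.11554 + 0.59·0.13478 + 0.08·0.10923
      = 0.0381282 + 0.0795202 + 0.0087384 = 0.1263868

P(D) ≈ 0.1264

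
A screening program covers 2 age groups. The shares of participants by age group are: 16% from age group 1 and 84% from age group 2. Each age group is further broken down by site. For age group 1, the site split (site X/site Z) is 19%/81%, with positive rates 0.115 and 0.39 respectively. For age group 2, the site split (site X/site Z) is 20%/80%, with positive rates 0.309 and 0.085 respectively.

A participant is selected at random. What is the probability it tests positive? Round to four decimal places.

P(T|1) = 0.19·0.115 + 0.81·0.39 = 0.02185 + 0.3159 = 0.33775
P(T|2) = 0.2·0.309 + 0.8·0.085 = 0.0618 + 0.068 = 0.1298
By total probability over the outer partition,
P(T) = 0.16·0.33775 + 0.84·0.1298
      = 0.05404 + 0.109032 = 0.163072

P(T) ≈ 0.1631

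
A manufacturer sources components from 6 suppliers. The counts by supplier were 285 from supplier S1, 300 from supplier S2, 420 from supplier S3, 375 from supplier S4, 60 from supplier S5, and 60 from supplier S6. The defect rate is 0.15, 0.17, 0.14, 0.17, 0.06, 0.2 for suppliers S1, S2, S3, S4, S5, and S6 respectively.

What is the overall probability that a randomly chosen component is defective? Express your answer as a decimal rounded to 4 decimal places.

P(D) ≈ 0.1546

Total: 285 + 300 + 420 + 375 + 60 + 60 = 1500.
P(S1) = 285/1500 = 0.19. P(S2) = 300/1500 = 0.2. P(S3) = 420/1500 = 0.28. P(S4) = 375/1500 = 0.25. P(S5) = 60/1500 = 0.04. P(S6) = 60/1500 = 0.04.
Using total probability over the partition,
P(D) = P(D|S1)·P(S1) + P(D|S2)·P(S2) + P(D|S3)·P(S3) + P(D|S4)·P(S4) + P(D|S5)·P(S5) + P(D|S6)·P(S6)
      = 0.15·0.19 + 0.17·0.2 + 0.14·0.28 + 0.17·0.25 + 0.06·0.04 + 0.2·0.04
      = 0.0285 + 0.034 + 0.0392 + 0.0425 + 0.0024 + 0.008 = 0.1546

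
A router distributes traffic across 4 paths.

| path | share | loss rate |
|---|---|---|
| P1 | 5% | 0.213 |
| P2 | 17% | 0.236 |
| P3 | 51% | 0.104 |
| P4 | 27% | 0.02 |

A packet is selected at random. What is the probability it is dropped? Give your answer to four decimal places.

P(L) ≈ 0.1092

P(L) = P(L|P1)·P(P1) + P(L|P2)·P(P2) + P(L|P3)·P(P3) + P(L|P4)·P(P4)
      = 0.213·0.05 + 0.236·0.17 + 0.104·0.51 + 0.02·0.27
      = 0.01065 + 0.04012 + 0.05304 + 0.0054 = 0.10921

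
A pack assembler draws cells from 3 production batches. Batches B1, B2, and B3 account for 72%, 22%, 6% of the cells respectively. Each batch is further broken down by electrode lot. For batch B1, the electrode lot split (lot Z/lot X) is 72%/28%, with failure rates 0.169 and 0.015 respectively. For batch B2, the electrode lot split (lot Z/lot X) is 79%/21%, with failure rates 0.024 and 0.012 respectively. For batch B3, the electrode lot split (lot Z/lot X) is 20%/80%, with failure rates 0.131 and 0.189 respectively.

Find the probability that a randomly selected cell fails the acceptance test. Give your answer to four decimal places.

P(F|B1) = 0.72·0.169 + 0.28·0.015 = 0.12168 + 0.0042 = 0.12588
P(F|B2) = 0.79·0.024 + 0.21·0.012 = 0.01896 + 0.00252 = 0.02148
P(F|B3) = 0.2·0.131 + 0.8·0.189 = 0.0262 + 0.1512 = 0.1774
Then overall,
P(F) = 0.72·0.12588 + 0.22·0.02148 + 0.06·0.1774
      = 0.0906336 + 0.0047256 + 0.010644 = 0.1060032

P(F) ≈ 0.1060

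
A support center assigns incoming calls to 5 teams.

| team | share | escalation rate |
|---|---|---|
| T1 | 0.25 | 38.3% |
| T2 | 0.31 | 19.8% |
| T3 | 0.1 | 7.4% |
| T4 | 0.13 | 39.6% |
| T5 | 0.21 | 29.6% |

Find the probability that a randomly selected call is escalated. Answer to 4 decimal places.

0.2782

P(E) = P(E|T1)·P(T1) + P(E|T2)·P(T2) + P(E|T3)·P(T3) + P(E|T4)·P(T4) + P(E|T5)·P(T5)
      = 0.383·0.25 + 0.198·0.31 + 0.074·0.1 + 0.396·0.13 + 0.296·0.21
      = 0.09575 + 0.06138 + 0.0074 + 0.05148 + 0.06216 = 0.27817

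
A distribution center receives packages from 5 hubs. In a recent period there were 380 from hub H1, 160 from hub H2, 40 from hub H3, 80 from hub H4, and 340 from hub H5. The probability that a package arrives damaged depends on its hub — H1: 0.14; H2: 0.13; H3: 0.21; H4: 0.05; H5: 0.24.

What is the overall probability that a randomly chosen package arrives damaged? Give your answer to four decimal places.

Total: 380 + 160 + 40 + 80 + 340 = 1000.
P(H1) = 380/1000 = 0.38. P(H2) = 160/1000 = 0.16. P(H3) = 40/1000 = 0.04. P(H4) = 80/1000 = 0.08. P(H5) = 340/1000 = 0.34.
By the law of total probability,
P(D) = P(D|H1)·P(H1) + P(D|H2)·P(H2) + P(D|H3)·P(H3) + P(D|H4)·P(H4) + P(D|H5)·P(H5)
      = 0.14·0.38 + 0.13·0.16 + 0.21·0.04 + 0.05·0.08 + 0.24·0.34
      = 0.0532 + 0.0208 + 0.0084 + 0.004 + 0.0816 = 0.168

0.1680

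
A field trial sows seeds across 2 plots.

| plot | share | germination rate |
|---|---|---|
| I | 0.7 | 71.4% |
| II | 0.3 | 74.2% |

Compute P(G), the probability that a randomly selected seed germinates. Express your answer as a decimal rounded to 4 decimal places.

P(G) = P(G|I)·P(I) + P(G|II)·P(II)
      = 0.714·0.7 + 0.742·0.3
      = 0.4998 + 0.2226 = 0.7224

0.7224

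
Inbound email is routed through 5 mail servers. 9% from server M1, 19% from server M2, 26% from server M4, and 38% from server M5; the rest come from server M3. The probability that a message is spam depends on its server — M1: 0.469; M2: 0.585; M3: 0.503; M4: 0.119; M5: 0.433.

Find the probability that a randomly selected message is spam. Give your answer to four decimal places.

P(M3) = 1 − (0.09 + 0.19 + 0.26 + 0.38) = 0.08.
Using total probability over the partition,
P(S) = P(S|M1)·P(M1) + P(S|M2)·P(M2) + P(S|M3)·P(M3) + P(S|M4)·P(M4) + P(S|M5)·P(M5)
      = 0.469·0.09 + 0.585·0.19 + 0.503·0.08 + 0.119·0.26 + 0.433·0.38
      = 0.04221 + 0.11115 + 0.04024 + 0.03094 + 0.16454 = 0.38908

P(S) ≈ 0.3891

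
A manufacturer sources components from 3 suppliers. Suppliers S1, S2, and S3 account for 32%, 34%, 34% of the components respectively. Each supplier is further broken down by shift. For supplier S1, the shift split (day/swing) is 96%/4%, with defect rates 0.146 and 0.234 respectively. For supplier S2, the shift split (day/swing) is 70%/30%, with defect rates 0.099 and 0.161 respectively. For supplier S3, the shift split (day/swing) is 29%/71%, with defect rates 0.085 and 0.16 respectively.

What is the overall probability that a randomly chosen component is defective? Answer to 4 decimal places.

P(D|S1) = 0.96·0.146 + 0.04·0.234 = 0.14016 + 0.00936 = 0.14952
P(D|S2) = 0.7·0.099 + 0.3·0.161 = 0.0693 + 0.0483 = 0.1176
P(D|S3) = 0.29·0.085 + 0.71·0.16 = 0.02465 + 0.1136 = 0.13825
By total probability over the outer partition,
P(D) = 0.32·0.14952 + 0.34·0.1176 + 0.34·0.13825
      = 0.0478464 + 0.039984 + 0.047005 = 0.1348354

0.1348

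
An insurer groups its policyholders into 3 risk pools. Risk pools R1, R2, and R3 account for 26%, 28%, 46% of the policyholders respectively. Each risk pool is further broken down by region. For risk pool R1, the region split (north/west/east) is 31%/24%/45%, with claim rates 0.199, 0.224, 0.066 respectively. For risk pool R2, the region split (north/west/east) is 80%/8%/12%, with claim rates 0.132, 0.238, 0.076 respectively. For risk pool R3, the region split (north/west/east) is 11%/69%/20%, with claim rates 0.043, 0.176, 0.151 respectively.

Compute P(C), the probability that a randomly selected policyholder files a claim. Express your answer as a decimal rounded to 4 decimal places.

0.1471

P(C|R1) = 0.31·0.199 + 0.24·0.224 + 0.45·0.066 = 0.06169 + 0.05376 + 0.0297 = 0.14515
P(C|R2) = 0.8·0.132 + 0.08·0.238 + 0.12·0.076 = 0.1056 + 0.01904 + 0.00912 = 0.13376
P(C|R3) = 0.11·0.043 + 0.69·0.176 + 0.2·0.151 = 0.00473 + 0.12144 + 0.0302 = 0.15637
By total probability over the outer partition,
P(C) = 0.26·0.14515 + 0.28·0.13376 + 0.46·0.15637
      = 0.037739 + 0.0374528 + 0.0719302 = 0.147122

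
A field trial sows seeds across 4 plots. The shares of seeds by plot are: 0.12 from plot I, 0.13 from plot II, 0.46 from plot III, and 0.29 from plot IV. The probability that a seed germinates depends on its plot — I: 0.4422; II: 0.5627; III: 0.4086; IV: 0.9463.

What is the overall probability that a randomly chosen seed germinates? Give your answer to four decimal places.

Summing over the partition,
P(G) = P(G|I)·P(I) + P(G|II)·P(II) + P(G|III)·P(III) + P(G|IV)·P(IV)
      = 0.4422·0.12 + 0.5627·0.13 + 0.4086·0.46 + 0.9463·0.29
      = 0.053064 + 0.073151 + 0.187956 + 0.274427 = 0.588598

0.5886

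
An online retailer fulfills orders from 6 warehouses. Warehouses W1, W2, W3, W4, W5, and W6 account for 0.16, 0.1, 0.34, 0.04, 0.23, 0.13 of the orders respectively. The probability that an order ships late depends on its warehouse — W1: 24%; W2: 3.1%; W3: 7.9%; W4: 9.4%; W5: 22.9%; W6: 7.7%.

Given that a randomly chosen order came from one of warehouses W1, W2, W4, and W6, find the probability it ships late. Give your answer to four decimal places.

0.1285

Let S = {W1, W2, W4, W6}.
P(S) = 0.16 + 0.1 + 0.04 + 0.13 = 0.43.
P(L ∩ S) = 0.24·0.16 + 0.031·0.1 + 0.094·0.04 + 0.077·0.13 = 0.0384 + 0.0031 + 0.00376 + 0.01001 = 0.05527.
P(L | S) = 0.05527 / 0.43 = 0.128535…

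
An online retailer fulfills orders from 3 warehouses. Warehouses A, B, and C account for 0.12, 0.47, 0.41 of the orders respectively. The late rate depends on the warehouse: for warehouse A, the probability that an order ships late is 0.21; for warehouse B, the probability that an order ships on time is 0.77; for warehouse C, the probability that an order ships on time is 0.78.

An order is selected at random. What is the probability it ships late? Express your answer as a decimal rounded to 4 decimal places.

P(L|B) = 1 − 0.77 = 0.23.
P(L|C) = 1 − 0.78 = 0.22.
P(L) = P(L|A)·P(A) + P(L|B)·P(B) + P(L|C)·P(C)
      = 0.21·0.12 + 0.23·0.47 + 0.22·0.41
      = 0.0252 + 0.1081 + 0.0902 = 0.2235

P(L) ≈ 0.2235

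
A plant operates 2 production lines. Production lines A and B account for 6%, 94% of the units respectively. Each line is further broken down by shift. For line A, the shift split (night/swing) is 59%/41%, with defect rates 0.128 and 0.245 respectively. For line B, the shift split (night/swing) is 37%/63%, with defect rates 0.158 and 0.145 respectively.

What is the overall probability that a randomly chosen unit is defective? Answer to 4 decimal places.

P(D|A) = 0.59·0.128 + 0.41·0.245 = 0.07552 + 0.10045 = 0.17597
P(D|B) = 0.37·0.158 + 0.63·0.145 = 0.05846 + 0.09135 = 0.14981
Then overall,
P(D) = 0.06·0.17597 + 0.94·0.14981
      = 0.0105582 + 0.1408214 = 0.1513796

P(D) ≈ 0.1514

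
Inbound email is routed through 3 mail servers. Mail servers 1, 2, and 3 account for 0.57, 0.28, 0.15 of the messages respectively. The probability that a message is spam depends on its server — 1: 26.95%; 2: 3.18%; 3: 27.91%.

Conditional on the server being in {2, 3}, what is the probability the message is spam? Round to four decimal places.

Let J = {2, 3}.
P(J) = 0.28 + 0.15 = 0.43.
P(S ∩ J) = 0.0318·0.28 + 0.2791·0.15 = 0.008904 + 0.041865 = 0.050769.
P(S | J) = 0.050769 / 0.43 = 0.118067…

P(S|J) ≈ 0.1181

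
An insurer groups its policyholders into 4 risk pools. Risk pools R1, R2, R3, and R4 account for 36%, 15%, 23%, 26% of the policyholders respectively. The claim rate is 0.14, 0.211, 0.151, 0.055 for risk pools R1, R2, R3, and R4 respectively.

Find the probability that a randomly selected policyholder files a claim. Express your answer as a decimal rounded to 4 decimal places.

Summing over the partition,
P(C) = P(C|R1)·P(R1) + P(C|R2)·P(R2) + P(C|R3)·P(R3) + P(C|R4)·P(R4)
      = 0.14·0.36 + 0.211·0.15 + 0.151·0.23 + 0.055·0.26
      = 0.0504 + 0.03165 + 0.03473 + 0.0143 = 0.13108

0.1311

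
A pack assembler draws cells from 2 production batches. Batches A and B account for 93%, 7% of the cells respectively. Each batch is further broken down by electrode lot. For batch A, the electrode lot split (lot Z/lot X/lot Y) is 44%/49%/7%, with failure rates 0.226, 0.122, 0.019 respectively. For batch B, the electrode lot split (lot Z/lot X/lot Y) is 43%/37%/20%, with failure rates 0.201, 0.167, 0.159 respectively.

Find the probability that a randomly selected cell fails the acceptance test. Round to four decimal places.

P(F|A) = 0.44·0.226 + 0.49·0.122 + 0.07·0.019 = 0.09944 + 0.05978 + 0.00133 = 0.16055
P(F|B) = 0.43·0.201 + 0.37·0.167 + 0.2·0.159 = 0.08643 + 0.06179 + 0.0318 = 0.18002
Then overall,
P(F) = 0.93·0.16055 + 0.07·0.18002
      = 0.1493115 + 0.0126014 = 0.1619129

P(F) ≈ 0.1619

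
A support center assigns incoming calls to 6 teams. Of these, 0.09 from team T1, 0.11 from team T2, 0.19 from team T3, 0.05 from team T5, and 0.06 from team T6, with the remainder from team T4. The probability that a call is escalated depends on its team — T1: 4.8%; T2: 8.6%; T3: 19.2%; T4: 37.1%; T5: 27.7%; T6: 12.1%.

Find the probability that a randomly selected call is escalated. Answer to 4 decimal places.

P(T4) = 1 − (0.09 + 0.11 + 0.19 + 0.05 + 0.06) = 0.5.
P(E) = P(E|T1)·P(T1) + P(E|T2)·P(T2) + P(E|T3)·P(T3) + P(E|T4)·P(T4) + P(E|T5)·P(T5) + P(E|T6)·P(T6)
      = 0.048·0.09 + 0.086·0.11 + 0.192·0.19 + 0.371·0.5 + 0.277·0.05 + 0.121·0.06
      = 0.00432 + 0.00946 + 0.03648 + 0.1855 + 0.01385 + 0.00726 = 0.25687

0.2569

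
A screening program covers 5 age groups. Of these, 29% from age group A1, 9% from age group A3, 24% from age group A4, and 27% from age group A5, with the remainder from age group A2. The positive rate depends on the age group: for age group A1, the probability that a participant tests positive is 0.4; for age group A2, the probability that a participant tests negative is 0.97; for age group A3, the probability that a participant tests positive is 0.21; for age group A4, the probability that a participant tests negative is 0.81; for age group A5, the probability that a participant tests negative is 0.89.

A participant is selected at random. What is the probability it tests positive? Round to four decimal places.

P(A2) = 1 − (0.29 + 0.09 + 0.24 + 0.27) = 0.11.
P(T|A2) = 1 − 0.97 = 0.03.
P(T|A4) = 1 − 0.81 = 0.19.
P(T|A5) = 1 − 0.89 = 0.11.
P(T) = P(T|A1)·P(A1) + P(T|A2)·P(A2) + P(T|A3)·P(A3) + P(T|A4)·P(A4) + P(T|A5)·P(A5)
      = 0.4·0.29 + 0.03·0.11 + 0.21·0.09 + 0.19·0.24 + 0.11·0.27
      = 0.116 + 0.0033 + 0.0189 + 0.0456 + 0.0297 = 0.2135

0.2135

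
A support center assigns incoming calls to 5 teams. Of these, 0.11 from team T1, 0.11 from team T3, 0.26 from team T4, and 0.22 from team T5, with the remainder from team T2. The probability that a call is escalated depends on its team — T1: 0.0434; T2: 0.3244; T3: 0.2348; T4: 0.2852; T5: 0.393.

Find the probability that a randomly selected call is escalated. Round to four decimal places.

P(T2) = 1 − (0.11 + 0.11 + 0.26 + 0.22) = 0.3.
P(E) = P(E|T1)·P(T1) + P(E|T2)·P(T2) + P(E|T3)·P(T3) + P(E|T4)·P(T4) + P(E|T5)·P(T5)
      = 0.0434·0.11 + 0.3244·0.3 + 0.2348·0.11 + 0.2852·0.26 + 0.393·0.22
      = 0.004774 + 0.09732 + 0.025828 + 0.074152 + 0.08646 = 0.288534

P(E) ≈ 0.2885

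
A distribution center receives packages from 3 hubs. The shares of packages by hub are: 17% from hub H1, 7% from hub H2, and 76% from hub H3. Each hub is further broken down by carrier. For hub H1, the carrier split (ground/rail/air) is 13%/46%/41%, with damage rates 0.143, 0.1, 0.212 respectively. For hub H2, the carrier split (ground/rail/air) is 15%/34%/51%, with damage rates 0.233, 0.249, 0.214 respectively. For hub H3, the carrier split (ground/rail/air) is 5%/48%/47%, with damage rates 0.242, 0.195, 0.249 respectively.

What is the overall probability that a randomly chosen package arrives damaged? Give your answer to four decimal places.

0.2110

P(D|H1) = 0.13·0.143 + 0.46·0.1 + 0.41·0.212 = 0.01859 + 0.046 + 0.08692 = 0.15151
P(D|H2) = 0.15·0.233 + 0.34·0.249 + 0.51·0.214 = 0.03495 + 0.08466 + 0.10914 = 0.22875
P(D|H3) = 0.05·0.242 + 0.48·0.195 + 0.47·0.249 = 0.0121 + 0.0936 + 0.11703 = 0.22273
By total probability over the outer partition,
P(D) = 0.17·0.15151 + 0.07·0.22875 + 0.76·0.22273
      = 0.0257567 + 0.0160125 + 0.1692748 = 0.211044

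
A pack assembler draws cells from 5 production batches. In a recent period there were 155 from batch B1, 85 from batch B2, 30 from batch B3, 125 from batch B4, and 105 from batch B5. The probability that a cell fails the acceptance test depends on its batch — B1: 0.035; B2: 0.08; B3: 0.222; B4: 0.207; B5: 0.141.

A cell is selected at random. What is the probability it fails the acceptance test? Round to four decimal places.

Total: 155 + 85 + 30 + 125 + 105 = 500.
P(B1) = 155/500 = 0.31. P(B2) = 85/500 = 0.17. P(B3) = 30/500 = 0.06. P(B4) = 125/500 = 0.25. P(B5) = 105/500 = 0.21.
P(F) = P(F|B1)·P(B1) + P(F|B2)·P(B2) + P(F|B3)·P(B3) + P(F|B4)·P(B4) + P(F|B5)·P(B5)
      = 0.035·0.31 + 0.08·0.17 + 0.222·0.06 + 0.207·0.25 + 0.141·0.21
      = 0.01085 + 0.0136 + 0.01332 + 0.05175 + 0.02961 = 0.11913

P(F) ≈ 0.1191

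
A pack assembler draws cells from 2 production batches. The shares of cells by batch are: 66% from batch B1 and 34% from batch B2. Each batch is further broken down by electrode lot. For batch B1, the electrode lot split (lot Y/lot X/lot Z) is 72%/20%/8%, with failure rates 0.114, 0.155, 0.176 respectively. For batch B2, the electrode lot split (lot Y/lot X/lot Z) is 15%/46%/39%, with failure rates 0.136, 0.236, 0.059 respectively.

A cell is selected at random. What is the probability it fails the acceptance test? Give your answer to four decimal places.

P(F|B1) = 0.72·0.114 + 0.2·0.155 + 0.08·0.176 = 0.08208 + 0.031 + 0.01408 = 0.12716
P(F|B2) = 0.15·0.136 + 0.46·0.236 + 0.39·0.059 = 0.0204 + 0.10856 + 0.02301 = 0.15197
By total probability over the outer partition,
P(F) = 0.66·0.12716 + 0.34·0.15197
      = 0.0839256 + 0.0516698 = 0.1355954

P(F) ≈ 0.1356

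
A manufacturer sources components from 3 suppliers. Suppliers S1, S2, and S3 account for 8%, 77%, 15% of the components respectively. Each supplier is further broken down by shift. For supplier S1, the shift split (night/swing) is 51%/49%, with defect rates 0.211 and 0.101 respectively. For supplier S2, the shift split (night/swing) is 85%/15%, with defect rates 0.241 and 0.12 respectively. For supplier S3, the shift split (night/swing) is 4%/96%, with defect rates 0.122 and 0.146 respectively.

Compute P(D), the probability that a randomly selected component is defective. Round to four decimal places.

0.2059

P(D|S1) = 0.51·0.211 + 0.49·0.101 = 0.10761 + 0.04949 = 0.1571
P(D|S2) = 0.85·0.241 + 0.15·0.12 = 0.20485 + 0.018 = 0.22285
P(D|S3) = 0.04·0.122 + 0.96·0.146 = 0.00488 + 0.14016 = 0.14504
By total probability over the outer partition,
P(D) = 0.08·0.1571 + 0.77·0.22285 + 0.15·0.14504
      = 0.012568 + 0.1715945 + 0.021756 = 0.2059185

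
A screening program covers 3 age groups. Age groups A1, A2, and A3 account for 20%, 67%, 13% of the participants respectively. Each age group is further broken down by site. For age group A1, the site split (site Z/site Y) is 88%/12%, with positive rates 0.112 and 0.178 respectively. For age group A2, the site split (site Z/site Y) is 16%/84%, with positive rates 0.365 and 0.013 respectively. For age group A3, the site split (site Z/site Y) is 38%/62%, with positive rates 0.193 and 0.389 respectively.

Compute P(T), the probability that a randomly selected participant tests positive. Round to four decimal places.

0.1113

P(T|A1) = 0.88·0.112 + 0.12·0.178 = 0.09856 + 0.02136 = 0.11992
P(T|A2) = 0.16·0.365 + 0.84·0.013 = 0.0584 + 0.01092 = 0.06932
P(T|A3) = 0.38·0.193 + 0.62·0.389 = 0.07334 + 0.24118 = 0.31452
Then overall,
P(T) = 0.2·0.11992 + 0.67·0.06932 + 0.13·0.31452
      = 0.023984 + 0.0464444 + 0.0408876 = 0.111316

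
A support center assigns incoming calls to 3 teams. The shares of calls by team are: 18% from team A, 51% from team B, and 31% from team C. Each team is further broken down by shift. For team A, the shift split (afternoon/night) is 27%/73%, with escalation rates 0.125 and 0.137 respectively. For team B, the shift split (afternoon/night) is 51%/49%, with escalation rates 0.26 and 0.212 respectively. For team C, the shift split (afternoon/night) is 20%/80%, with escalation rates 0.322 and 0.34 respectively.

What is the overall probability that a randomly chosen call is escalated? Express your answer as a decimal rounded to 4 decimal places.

P(E|A) = 0.27·0.125 + 0.73·0.137 = 0.03375 + 0.10001 = 0.13376
P(E|B) = 0.51·0.26 + 0.49·0.212 = 0.1326 + 0.10388 = 0.23648
P(E|C) = 0.2·0.322 + 0.8·0.34 = 0.0644 + 0.272 = 0.3364
Then overall,
P(E) = 0.18·0.13376 + 0.51·0.23648 + 0.31·0.3364
      = 0.0240768 + 0.1206048 + 0.104284 = 0.2489656

P(E) ≈ 0.2490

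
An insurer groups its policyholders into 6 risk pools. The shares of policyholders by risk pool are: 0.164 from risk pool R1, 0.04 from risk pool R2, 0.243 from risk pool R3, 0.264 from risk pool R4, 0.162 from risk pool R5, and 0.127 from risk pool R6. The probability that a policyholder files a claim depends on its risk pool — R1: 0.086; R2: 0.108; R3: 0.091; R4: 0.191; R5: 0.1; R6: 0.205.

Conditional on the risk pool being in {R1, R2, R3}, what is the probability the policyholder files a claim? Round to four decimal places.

Let S = {R1, R2, R3}.
P(S) = 0.164 + 0.04 + 0.243 = 0.447.
P(C ∩ S) = 0.086·0.164 + 0.108·0.04 + 0.091·0.243 = 0.014104 + 0.00432 + 0.022113 = 0.040537.
P(C | S) = 0.040537 / 0.447 = 0.090687…

0.0907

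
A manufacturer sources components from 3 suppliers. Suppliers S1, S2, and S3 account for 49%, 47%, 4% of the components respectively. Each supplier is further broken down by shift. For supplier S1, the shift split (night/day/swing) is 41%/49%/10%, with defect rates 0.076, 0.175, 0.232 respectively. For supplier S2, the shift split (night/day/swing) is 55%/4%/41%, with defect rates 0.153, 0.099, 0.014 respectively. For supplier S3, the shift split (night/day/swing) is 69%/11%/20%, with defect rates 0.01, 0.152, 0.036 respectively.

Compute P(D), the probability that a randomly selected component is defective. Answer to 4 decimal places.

0.1140

P(D|S1) = 0.41·0.076 + 0.49·0.175 + 0.1·0.232 = 0.03116 + 0.08575 + 0.0232 = 0.14011
P(D|S2) = 0.55·0.153 + 0.04·0.099 + 0.41·0.014 = 0.08415 + 0.00396 + 0.00574 = 0.09385
P(D|S3) = 0.69·0.01 + 0.11·0.152 + 0.2·0.036 = 0.0069 + 0.01672 + 0.0072 = 0.03082
By total probability over the outer partition,
P(D) = 0.49·0.14011 + 0.47·0.09385 + 0.04·0.03082
      = 0.0686539 + 0.0441095 + 0.0012328 = 0.1139962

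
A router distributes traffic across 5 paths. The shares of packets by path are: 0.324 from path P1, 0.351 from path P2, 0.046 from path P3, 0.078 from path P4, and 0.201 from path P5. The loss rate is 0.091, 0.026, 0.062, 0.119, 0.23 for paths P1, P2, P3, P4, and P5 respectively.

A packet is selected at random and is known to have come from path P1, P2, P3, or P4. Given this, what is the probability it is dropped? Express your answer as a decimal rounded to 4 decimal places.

0.0635

Let S = {P1, P2, P3, P4}.
P(S) = 0.324 + 0.351 + 0.046 + 0.078 = 0.799.
P(L ∩ S) = 0.091·0.324 + 0.026·0.351 + 0.062·0.046 + 0.119·0.078 = 0.029484 + 0.009126 + 0.002852 + 0.009282 = 0.050744.
P(L | S) = 0.050744 / 0.799 = 0.063509…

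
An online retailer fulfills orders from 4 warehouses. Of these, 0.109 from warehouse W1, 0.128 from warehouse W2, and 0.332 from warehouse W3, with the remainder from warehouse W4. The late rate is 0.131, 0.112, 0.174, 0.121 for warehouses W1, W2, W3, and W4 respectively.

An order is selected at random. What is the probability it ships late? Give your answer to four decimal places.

0.1385

P(W4) = 1 − (0.109 + 0.128 + 0.332) = 0.431.
By the law of total probability,
P(L) = P(L|W1)·P(W1) + P(L|W2)·P(W2) + P(L|W3)·P(W3) + P(L|W4)·P(W4)
      = 0.131·0.109 + 0.112·0.128 + 0.174·0.332 + 0.121·0.431
      = 0.014279 + 0.014336 + 0.057768 + 0.052151 = 0.138534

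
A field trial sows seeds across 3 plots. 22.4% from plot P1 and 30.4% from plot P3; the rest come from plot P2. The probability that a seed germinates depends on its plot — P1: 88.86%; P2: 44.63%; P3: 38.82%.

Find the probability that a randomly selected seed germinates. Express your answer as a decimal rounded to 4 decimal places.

P(G) ≈ 0.5277

P(P2) = 1 − (0.224 + 0.304) = 0.472.
Summing over the partition,
P(G) = P(G|P1)·P(P1) + P(G|P2)·P(P2) + P(G|P3)·P(P3)
      = 0.8886·0.224 + 0.4463·0.472 + 0.3882·0.304
      = 0.1990464 + 0.2106536 + 0.1180128 = 0.5277128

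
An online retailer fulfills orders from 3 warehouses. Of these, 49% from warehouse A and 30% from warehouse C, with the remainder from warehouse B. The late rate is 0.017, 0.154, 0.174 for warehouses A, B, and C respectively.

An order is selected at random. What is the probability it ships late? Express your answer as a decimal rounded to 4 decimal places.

P(B) = 1 − (0.49 + 0.3) = 0.21.
P(L) = P(L|A)·P(A) + P(L|B)·P(B) + P(L|C)·P(C)
      = 0.017·0.49 + 0.154·0.21 + 0.174·0.3
      = 0.00833 + 0.03234 + 0.0522 = 0.09287

0.0929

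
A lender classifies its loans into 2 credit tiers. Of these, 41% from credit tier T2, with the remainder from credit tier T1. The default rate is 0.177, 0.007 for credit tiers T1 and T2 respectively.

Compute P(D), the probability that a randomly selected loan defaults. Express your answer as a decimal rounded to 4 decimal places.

P(T1) = 1 − (0.41) = 0.59.
P(D) = P(D|T1)·P(T1) + P(D|T2)·P(T2)
      = 0.177·0.59 + 0.007·0.41
      = 0.10443 + 0.00287 = 0.1073

0.1073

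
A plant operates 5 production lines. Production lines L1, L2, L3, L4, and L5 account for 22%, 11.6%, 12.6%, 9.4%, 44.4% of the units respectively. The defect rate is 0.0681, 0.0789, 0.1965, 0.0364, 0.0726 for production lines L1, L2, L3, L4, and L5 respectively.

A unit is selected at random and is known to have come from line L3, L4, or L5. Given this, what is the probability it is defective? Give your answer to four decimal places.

Let S = {L3, L4, L5}.
P(S) = 0.126 + 0.094 + 0.444 = 0.664.
P(D ∩ S) = 0.1965·0.126 + 0.0364·0.094 + 0.0726·0.444 = 0.024759 + 0.0034216 + 0.0322344 = 0.060415.
P(D | S) = 0.060415 / 0.664 = 0.090986…

P(D|S) ≈ 0.0910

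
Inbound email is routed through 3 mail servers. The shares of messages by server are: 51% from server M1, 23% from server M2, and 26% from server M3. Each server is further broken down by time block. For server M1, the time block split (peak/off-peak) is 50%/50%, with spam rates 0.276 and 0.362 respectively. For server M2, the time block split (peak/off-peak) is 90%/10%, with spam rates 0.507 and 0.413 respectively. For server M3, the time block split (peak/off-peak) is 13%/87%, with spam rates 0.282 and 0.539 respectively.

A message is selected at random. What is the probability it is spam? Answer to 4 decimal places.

P(S) ≈ 0.4086

P(S|M1) = 0.5·0.276 + 0.5·0.362 = 0.138 + 0.181 = 0.319
P(S|M2) = 0.9·0.507 + 0.1·0.413 = 0.4563 + 0.0413 = 0.4976
P(S|M3) = 0.13·0.282 + 0.87·0.539 = 0.03666 + 0.46893 = 0.50559
By total probability over the outer partition,
P(S) = 0.51·0.319 + 0.23·0.4976 + 0.26·0.50559
      = 0.16269 + 0.114448 + 0.1314534 = 0.4085914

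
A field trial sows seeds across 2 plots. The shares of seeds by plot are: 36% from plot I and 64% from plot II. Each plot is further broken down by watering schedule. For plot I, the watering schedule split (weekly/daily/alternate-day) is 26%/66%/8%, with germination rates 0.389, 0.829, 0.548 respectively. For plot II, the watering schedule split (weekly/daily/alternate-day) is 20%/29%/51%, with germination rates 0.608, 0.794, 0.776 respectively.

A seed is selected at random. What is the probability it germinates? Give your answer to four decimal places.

P(G|I) = 0.26·0.389 + 0.66·0.829 + 0.08·0.548 = 0.10114 + 0.54714 + 0.04384 = 0.69212
P(G|II) = 0.2·0.608 + 0.29·0.794 + 0.51·0.776 = 0.1216 + 0.23026 + 0.39576 = 0.74762
By total probability over the outer partition,
P(G) = 0.36·0.69212 + 0.64·0.74762
      = 0.2491632 + 0.4784768 = 0.72764

P(G) ≈ 0.7276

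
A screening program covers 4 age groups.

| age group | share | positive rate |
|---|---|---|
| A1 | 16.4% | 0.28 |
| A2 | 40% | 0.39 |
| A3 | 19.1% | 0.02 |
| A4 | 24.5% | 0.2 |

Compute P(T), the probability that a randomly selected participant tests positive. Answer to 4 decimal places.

By the law of total probability,
P(T) = P(T|A1)·P(A1) + P(T|A2)·P(A2) + P(T|A3)·P(A3) + P(T|A4)·P(A4)
      = 0.28·0.164 + 0.39·0.4 + 0.02·0.191 + 0.2·0.245
      = 0.04592 + 0.156 + 0.00382 + 0.049 = 0.25474

0.2547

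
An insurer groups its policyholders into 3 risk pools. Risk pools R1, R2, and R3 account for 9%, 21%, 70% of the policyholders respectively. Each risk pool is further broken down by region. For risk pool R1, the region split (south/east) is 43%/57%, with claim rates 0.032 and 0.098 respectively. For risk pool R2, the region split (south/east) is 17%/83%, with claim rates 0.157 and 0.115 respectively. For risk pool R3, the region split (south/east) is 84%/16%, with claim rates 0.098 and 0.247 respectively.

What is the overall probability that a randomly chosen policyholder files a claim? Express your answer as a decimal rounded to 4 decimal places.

0.1172

P(C|R1) = 0.43·0.032 + 0.57·0.098 = 0.01376 + 0.05586 = 0.06962
P(C|R2) = 0.17·0.157 + 0.83·0.115 = 0.02669 + 0.09545 = 0.12214
P(C|R3) = 0.84·0.098 + 0.16·0.247 = 0.08232 + 0.03952 = 0.12184
Then overall,
P(C) = 0.09·0.06962 + 0.21·0.12214 + 0.7·0.12184
      = 0.0062658 + 0.0256494 + 0.085288 = 0.1172032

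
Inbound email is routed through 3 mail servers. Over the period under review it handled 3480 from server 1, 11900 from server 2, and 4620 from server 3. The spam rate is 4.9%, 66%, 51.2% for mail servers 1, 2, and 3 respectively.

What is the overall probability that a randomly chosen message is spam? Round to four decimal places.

P(S) ≈ 0.5195

Total: 3480 + 11900 + 4620 = 20000.
P(1) = 3480/20000 = 0.174. P(2) = 11900/20000 = 0.595. P(3) = 4620/20000 = 0.231.
P(S) = P(S|1)·P(1) + P(S|2)·P(2) + P(S|3)·P(3)
      = 0.049·0.174 + 0.66·0.595 + 0.512·0.231
      = 0.008526 + 0.3927 + 0.118272 = 0.519498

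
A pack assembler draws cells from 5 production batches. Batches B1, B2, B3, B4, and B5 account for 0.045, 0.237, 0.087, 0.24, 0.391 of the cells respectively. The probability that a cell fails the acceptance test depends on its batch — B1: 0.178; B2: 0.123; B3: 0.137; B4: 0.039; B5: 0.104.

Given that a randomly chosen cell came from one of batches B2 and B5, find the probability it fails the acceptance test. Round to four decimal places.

Let S = {B2, B5}.
P(S) = 0.237 + 0.391 = 0.628.
P(F ∩ S) = 0.123·0.237 + 0.104·0.391 = 0.029151 + 0.040664 = 0.069815.
P(F | S) = 0.069815 / 0.628 = 0.111170…

0.1112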